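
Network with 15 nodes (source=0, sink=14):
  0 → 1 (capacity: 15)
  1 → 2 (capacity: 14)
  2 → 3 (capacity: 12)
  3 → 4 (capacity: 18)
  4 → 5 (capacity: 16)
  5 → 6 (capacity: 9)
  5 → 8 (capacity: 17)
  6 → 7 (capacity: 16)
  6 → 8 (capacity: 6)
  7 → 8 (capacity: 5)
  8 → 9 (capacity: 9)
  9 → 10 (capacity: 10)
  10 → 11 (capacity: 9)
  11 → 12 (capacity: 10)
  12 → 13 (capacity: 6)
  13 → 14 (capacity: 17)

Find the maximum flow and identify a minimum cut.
Max flow = 6, Min cut edges: (12,13)

Maximum flow: 6
Minimum cut: (12,13)
Partition: S = [0, 1, 2, 3, 4, 5, 6, 7, 8, 9, 10, 11, 12], T = [13, 14]

Max-flow min-cut theorem verified: both equal 6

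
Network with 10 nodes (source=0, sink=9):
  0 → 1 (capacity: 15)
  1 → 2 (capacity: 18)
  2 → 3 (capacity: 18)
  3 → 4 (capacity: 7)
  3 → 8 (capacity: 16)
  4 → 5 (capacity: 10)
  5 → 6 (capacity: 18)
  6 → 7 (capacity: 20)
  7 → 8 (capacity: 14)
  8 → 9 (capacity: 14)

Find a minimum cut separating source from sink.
Min cut value = 14, edges: (8,9)

Min cut value: 14
Partition: S = [0, 1, 2, 3, 4, 5, 6, 7, 8], T = [9]
Cut edges: (8,9)

By max-flow min-cut theorem, max flow = min cut = 14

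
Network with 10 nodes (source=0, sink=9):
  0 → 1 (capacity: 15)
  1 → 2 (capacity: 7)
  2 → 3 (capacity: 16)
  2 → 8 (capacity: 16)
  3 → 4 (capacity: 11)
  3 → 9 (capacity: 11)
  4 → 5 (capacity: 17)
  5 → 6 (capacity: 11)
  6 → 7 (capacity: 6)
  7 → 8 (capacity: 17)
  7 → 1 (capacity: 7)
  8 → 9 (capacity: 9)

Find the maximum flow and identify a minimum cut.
Max flow = 7, Min cut edges: (1,2)

Maximum flow: 7
Minimum cut: (1,2)
Partition: S = [0, 1], T = [2, 3, 4, 5, 6, 7, 8, 9]

Max-flow min-cut theorem verified: both equal 7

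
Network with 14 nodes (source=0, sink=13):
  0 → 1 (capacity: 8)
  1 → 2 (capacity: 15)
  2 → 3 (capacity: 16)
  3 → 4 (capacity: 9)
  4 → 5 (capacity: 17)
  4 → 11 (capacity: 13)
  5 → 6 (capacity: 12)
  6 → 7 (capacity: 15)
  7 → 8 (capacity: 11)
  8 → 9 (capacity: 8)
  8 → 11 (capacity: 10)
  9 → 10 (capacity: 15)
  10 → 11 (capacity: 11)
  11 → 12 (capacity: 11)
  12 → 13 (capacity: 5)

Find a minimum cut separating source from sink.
Min cut value = 5, edges: (12,13)

Min cut value: 5
Partition: S = [0, 1, 2, 3, 4, 5, 6, 7, 8, 9, 10, 11, 12], T = [13]
Cut edges: (12,13)

By max-flow min-cut theorem, max flow = min cut = 5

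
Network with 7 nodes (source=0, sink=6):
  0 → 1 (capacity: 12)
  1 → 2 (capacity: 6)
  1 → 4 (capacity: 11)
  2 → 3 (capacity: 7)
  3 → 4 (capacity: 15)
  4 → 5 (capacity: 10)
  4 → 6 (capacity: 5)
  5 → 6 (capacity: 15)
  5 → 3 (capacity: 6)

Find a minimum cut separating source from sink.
Min cut value = 12, edges: (0,1)

Min cut value: 12
Partition: S = [0], T = [1, 2, 3, 4, 5, 6]
Cut edges: (0,1)

By max-flow min-cut theorem, max flow = min cut = 12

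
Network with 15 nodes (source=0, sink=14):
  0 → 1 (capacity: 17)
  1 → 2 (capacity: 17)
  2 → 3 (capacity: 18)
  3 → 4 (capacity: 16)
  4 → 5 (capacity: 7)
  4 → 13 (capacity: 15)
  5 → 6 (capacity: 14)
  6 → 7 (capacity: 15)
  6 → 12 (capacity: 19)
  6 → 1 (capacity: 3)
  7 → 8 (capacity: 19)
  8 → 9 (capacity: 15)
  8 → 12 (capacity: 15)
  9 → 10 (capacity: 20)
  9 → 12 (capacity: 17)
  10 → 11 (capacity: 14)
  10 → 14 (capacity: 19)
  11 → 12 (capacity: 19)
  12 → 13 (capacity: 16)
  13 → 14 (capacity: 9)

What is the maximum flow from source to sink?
Maximum flow = 16

Max flow: 16

Flow assignment:
  0 → 1: 16/17
  1 → 2: 16/17
  2 → 3: 16/18
  3 → 4: 16/16
  4 → 5: 7/7
  4 → 13: 9/15
  5 → 6: 7/14
  6 → 7: 7/15
  7 → 8: 7/19
  8 → 9: 7/15
  9 → 10: 7/20
  10 → 14: 7/19
  13 → 14: 9/9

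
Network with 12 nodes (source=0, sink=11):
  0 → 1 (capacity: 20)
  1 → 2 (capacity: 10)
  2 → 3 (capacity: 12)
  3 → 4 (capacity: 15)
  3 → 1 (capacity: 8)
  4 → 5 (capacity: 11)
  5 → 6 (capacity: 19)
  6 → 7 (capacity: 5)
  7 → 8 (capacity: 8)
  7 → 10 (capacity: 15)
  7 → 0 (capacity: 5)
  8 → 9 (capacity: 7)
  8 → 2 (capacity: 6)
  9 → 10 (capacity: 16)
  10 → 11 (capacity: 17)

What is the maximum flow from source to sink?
Maximum flow = 5

Max flow: 5

Flow assignment:
  0 → 1: 5/20
  1 → 2: 10/10
  2 → 3: 10/12
  3 → 4: 5/15
  3 → 1: 5/8
  4 → 5: 5/11
  5 → 6: 5/19
  6 → 7: 5/5
  7 → 10: 5/15
  10 → 11: 5/17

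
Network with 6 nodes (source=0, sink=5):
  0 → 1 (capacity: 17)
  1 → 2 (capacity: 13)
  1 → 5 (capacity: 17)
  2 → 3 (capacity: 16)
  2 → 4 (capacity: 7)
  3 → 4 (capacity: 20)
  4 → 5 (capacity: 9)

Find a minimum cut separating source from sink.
Min cut value = 17, edges: (0,1)

Min cut value: 17
Partition: S = [0], T = [1, 2, 3, 4, 5]
Cut edges: (0,1)

By max-flow min-cut theorem, max flow = min cut = 17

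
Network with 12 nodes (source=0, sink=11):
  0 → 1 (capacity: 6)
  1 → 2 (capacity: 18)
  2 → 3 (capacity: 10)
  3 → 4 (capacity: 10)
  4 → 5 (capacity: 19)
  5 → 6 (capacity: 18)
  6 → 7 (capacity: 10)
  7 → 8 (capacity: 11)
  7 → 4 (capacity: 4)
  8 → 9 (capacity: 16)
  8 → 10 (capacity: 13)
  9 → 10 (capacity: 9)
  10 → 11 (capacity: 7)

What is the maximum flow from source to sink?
Maximum flow = 6

Max flow: 6

Flow assignment:
  0 → 1: 6/6
  1 → 2: 6/18
  2 → 3: 6/10
  3 → 4: 6/10
  4 → 5: 6/19
  5 → 6: 6/18
  6 → 7: 6/10
  7 → 8: 6/11
  8 → 10: 6/13
  10 → 11: 6/7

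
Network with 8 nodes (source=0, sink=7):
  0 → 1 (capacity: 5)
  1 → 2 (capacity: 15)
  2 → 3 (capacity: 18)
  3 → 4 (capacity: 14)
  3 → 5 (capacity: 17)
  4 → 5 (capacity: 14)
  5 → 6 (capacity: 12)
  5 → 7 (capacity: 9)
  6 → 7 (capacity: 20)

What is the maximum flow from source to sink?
Maximum flow = 5

Max flow: 5

Flow assignment:
  0 → 1: 5/5
  1 → 2: 5/15
  2 → 3: 5/18
  3 → 5: 5/17
  5 → 7: 5/9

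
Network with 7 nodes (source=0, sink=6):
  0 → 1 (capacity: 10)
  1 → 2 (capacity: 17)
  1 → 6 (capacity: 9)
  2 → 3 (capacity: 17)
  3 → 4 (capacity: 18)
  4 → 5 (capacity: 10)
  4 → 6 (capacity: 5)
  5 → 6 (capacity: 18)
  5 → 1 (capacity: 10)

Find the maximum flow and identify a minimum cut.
Max flow = 10, Min cut edges: (0,1)

Maximum flow: 10
Minimum cut: (0,1)
Partition: S = [0], T = [1, 2, 3, 4, 5, 6]

Max-flow min-cut theorem verified: both equal 10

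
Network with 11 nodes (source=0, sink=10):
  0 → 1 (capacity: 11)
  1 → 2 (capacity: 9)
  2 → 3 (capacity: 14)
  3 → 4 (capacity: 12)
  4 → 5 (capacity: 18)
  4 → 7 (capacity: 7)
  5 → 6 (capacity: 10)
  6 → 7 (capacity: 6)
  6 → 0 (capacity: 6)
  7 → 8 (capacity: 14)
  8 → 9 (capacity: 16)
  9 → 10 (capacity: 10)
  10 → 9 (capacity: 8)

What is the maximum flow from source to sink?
Maximum flow = 9

Max flow: 9

Flow assignment:
  0 → 1: 9/11
  1 → 2: 9/9
  2 → 3: 9/14
  3 → 4: 9/12
  4 → 5: 2/18
  4 → 7: 7/7
  5 → 6: 2/10
  6 → 7: 2/6
  7 → 8: 9/14
  8 → 9: 9/16
  9 → 10: 9/10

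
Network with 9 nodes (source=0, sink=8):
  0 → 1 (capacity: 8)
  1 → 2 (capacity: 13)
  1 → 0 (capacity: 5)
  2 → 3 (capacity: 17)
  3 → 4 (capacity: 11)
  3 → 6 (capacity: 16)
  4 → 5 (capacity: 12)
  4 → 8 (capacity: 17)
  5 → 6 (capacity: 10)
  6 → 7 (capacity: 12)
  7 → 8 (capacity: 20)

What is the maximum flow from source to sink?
Maximum flow = 8

Max flow: 8

Flow assignment:
  0 → 1: 8/8
  1 → 2: 8/13
  2 → 3: 8/17
  3 → 4: 8/11
  4 → 8: 8/17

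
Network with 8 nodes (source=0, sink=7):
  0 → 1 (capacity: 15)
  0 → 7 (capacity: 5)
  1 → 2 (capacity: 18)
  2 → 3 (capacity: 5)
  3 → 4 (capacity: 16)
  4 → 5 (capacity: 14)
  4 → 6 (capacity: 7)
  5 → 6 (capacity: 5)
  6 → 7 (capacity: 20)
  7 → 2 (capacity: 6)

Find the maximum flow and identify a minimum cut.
Max flow = 10, Min cut edges: (0,7), (2,3)

Maximum flow: 10
Minimum cut: (0,7), (2,3)
Partition: S = [0, 1, 2], T = [3, 4, 5, 6, 7]

Max-flow min-cut theorem verified: both equal 10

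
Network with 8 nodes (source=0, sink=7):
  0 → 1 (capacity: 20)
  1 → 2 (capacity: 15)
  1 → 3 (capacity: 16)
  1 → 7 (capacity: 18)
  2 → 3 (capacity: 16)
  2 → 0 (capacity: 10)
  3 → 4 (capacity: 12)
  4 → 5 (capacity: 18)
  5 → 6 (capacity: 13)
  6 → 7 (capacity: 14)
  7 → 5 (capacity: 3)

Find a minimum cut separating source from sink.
Min cut value = 20, edges: (0,1)

Min cut value: 20
Partition: S = [0], T = [1, 2, 3, 4, 5, 6, 7]
Cut edges: (0,1)

By max-flow min-cut theorem, max flow = min cut = 20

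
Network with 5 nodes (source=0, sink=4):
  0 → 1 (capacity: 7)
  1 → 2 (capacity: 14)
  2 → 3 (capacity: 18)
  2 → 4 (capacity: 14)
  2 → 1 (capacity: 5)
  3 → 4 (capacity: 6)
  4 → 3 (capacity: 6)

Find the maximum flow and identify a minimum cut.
Max flow = 7, Min cut edges: (0,1)

Maximum flow: 7
Minimum cut: (0,1)
Partition: S = [0], T = [1, 2, 3, 4]

Max-flow min-cut theorem verified: both equal 7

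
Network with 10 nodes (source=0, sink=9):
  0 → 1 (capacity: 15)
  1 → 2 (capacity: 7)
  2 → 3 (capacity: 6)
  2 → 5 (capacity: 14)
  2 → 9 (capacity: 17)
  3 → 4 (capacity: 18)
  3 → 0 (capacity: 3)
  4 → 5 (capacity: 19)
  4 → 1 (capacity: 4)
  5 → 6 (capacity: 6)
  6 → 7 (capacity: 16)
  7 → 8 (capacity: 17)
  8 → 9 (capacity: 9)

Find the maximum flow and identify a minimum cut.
Max flow = 7, Min cut edges: (1,2)

Maximum flow: 7
Minimum cut: (1,2)
Partition: S = [0, 1], T = [2, 3, 4, 5, 6, 7, 8, 9]

Max-flow min-cut theorem verified: both equal 7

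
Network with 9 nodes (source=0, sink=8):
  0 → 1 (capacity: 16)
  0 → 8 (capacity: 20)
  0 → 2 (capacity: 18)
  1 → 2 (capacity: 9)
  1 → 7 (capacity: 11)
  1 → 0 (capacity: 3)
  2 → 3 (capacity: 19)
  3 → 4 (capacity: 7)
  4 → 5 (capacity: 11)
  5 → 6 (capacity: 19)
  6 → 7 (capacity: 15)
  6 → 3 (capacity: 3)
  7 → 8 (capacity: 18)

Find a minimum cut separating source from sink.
Min cut value = 38, edges: (0,8), (7,8)

Min cut value: 38
Partition: S = [0, 1, 2, 3, 4, 5, 6, 7], T = [8]
Cut edges: (0,8), (7,8)

By max-flow min-cut theorem, max flow = min cut = 38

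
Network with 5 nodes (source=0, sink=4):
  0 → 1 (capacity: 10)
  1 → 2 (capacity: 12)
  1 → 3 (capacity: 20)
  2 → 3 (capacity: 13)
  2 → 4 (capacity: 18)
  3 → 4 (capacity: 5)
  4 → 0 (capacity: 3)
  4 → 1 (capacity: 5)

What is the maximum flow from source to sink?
Maximum flow = 10

Max flow: 10

Flow assignment:
  0 → 1: 10/10
  1 → 2: 10/12
  2 → 4: 10/18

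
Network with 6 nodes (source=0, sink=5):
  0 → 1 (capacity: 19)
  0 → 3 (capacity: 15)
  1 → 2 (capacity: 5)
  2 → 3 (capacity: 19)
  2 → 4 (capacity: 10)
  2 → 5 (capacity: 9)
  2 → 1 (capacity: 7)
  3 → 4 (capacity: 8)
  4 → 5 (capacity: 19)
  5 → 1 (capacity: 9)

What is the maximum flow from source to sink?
Maximum flow = 13

Max flow: 13

Flow assignment:
  0 → 1: 5/19
  0 → 3: 8/15
  1 → 2: 5/5
  2 → 5: 5/9
  3 → 4: 8/8
  4 → 5: 8/19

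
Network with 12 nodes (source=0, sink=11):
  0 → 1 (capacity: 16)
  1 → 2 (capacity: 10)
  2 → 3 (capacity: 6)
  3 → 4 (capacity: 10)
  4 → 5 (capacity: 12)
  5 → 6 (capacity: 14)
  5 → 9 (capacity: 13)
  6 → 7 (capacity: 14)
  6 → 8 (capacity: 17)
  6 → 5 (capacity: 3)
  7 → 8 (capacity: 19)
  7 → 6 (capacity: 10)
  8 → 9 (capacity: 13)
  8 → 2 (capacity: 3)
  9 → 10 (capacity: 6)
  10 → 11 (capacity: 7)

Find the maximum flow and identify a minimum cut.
Max flow = 6, Min cut edges: (9,10)

Maximum flow: 6
Minimum cut: (9,10)
Partition: S = [0, 1, 2, 3, 4, 5, 6, 7, 8, 9], T = [10, 11]

Max-flow min-cut theorem verified: both equal 6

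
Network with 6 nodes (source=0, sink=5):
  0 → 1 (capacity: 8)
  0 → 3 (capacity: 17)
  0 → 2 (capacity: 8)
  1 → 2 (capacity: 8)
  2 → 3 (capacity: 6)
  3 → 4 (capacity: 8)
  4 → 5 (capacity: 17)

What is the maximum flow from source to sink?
Maximum flow = 8

Max flow: 8

Flow assignment:
  0 → 1: 6/8
  0 → 3: 2/17
  1 → 2: 6/8
  2 → 3: 6/6
  3 → 4: 8/8
  4 → 5: 8/17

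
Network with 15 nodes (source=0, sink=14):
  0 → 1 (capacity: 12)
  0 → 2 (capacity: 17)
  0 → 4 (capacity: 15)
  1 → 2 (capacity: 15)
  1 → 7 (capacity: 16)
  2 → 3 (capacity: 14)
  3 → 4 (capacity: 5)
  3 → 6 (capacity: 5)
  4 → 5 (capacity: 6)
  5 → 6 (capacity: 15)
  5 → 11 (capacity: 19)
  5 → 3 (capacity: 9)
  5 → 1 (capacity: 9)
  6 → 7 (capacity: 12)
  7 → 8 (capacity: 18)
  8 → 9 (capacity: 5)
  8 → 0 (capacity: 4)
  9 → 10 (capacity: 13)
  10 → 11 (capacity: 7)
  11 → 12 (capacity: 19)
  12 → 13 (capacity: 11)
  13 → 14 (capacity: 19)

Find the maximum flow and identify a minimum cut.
Max flow = 11, Min cut edges: (12,13)

Maximum flow: 11
Minimum cut: (12,13)
Partition: S = [0, 1, 2, 3, 4, 5, 6, 7, 8, 9, 10, 11, 12], T = [13, 14]

Max-flow min-cut theorem verified: both equal 11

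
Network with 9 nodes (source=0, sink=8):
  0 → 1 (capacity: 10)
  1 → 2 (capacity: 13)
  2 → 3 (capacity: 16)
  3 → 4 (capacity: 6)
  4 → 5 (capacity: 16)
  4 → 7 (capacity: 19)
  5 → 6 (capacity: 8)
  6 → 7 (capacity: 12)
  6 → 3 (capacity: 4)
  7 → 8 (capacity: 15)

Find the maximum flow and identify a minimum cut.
Max flow = 6, Min cut edges: (3,4)

Maximum flow: 6
Minimum cut: (3,4)
Partition: S = [0, 1, 2, 3], T = [4, 5, 6, 7, 8]

Max-flow min-cut theorem verified: both equal 6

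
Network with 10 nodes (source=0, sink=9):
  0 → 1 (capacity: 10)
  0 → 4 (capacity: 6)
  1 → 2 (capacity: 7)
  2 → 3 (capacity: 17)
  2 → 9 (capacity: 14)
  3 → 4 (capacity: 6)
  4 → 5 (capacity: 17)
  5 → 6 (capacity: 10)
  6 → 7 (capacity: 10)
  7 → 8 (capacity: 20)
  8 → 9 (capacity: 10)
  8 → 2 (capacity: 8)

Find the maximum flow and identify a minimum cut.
Max flow = 13, Min cut edges: (0,4), (1,2)

Maximum flow: 13
Minimum cut: (0,4), (1,2)
Partition: S = [0, 1], T = [2, 3, 4, 5, 6, 7, 8, 9]

Max-flow min-cut theorem verified: both equal 13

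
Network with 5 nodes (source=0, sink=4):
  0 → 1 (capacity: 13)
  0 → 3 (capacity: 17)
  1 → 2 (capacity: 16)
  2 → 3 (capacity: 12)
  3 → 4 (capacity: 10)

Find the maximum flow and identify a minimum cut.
Max flow = 10, Min cut edges: (3,4)

Maximum flow: 10
Minimum cut: (3,4)
Partition: S = [0, 1, 2, 3], T = [4]

Max-flow min-cut theorem verified: both equal 10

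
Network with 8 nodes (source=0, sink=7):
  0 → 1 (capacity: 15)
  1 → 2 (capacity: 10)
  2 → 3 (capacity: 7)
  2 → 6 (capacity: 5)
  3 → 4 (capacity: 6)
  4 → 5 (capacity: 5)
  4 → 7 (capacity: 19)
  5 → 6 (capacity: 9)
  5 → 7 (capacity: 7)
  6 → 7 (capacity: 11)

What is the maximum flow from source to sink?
Maximum flow = 10

Max flow: 10

Flow assignment:
  0 → 1: 10/15
  1 → 2: 10/10
  2 → 3: 5/7
  2 → 6: 5/5
  3 → 4: 5/6
  4 → 7: 5/19
  6 → 7: 5/11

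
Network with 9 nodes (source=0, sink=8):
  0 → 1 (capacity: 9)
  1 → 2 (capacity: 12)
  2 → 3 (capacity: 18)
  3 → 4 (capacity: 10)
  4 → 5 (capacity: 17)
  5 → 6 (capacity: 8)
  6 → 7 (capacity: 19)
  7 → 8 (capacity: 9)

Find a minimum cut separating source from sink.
Min cut value = 8, edges: (5,6)

Min cut value: 8
Partition: S = [0, 1, 2, 3, 4, 5], T = [6, 7, 8]
Cut edges: (5,6)

By max-flow min-cut theorem, max flow = min cut = 8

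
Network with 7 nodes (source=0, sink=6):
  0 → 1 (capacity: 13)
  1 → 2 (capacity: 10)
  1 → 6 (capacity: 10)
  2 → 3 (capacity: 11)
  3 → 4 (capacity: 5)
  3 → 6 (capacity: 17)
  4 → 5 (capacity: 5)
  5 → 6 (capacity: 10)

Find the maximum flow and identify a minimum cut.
Max flow = 13, Min cut edges: (0,1)

Maximum flow: 13
Minimum cut: (0,1)
Partition: S = [0], T = [1, 2, 3, 4, 5, 6]

Max-flow min-cut theorem verified: both equal 13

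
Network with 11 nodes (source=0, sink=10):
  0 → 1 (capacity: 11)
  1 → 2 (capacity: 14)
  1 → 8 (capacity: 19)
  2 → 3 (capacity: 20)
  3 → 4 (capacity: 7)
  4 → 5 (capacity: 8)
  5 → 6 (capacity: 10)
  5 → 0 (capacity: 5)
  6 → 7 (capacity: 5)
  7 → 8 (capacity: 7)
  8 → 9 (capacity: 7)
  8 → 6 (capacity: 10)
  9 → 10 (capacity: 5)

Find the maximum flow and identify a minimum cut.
Max flow = 5, Min cut edges: (9,10)

Maximum flow: 5
Minimum cut: (9,10)
Partition: S = [0, 1, 2, 3, 4, 5, 6, 7, 8, 9], T = [10]

Max-flow min-cut theorem verified: both equal 5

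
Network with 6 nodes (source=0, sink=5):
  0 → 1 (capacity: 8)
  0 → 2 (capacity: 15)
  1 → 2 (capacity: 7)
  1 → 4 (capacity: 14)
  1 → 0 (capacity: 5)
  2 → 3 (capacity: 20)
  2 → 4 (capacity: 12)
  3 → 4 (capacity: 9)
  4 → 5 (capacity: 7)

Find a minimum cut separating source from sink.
Min cut value = 7, edges: (4,5)

Min cut value: 7
Partition: S = [0, 1, 2, 3, 4], T = [5]
Cut edges: (4,5)

By max-flow min-cut theorem, max flow = min cut = 7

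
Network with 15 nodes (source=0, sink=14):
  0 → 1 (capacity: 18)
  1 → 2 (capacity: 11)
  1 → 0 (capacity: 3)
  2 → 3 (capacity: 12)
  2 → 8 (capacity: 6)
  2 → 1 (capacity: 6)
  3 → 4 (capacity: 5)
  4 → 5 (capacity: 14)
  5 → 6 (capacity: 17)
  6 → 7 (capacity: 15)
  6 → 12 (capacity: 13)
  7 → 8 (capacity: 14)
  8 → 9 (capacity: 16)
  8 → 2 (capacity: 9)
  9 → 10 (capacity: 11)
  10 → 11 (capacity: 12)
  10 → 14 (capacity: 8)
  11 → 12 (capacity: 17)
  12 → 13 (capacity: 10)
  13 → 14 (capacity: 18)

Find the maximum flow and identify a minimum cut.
Max flow = 11, Min cut edges: (2,8), (3,4)

Maximum flow: 11
Minimum cut: (2,8), (3,4)
Partition: S = [0, 1, 2, 3], T = [4, 5, 6, 7, 8, 9, 10, 11, 12, 13, 14]

Max-flow min-cut theorem verified: both equal 11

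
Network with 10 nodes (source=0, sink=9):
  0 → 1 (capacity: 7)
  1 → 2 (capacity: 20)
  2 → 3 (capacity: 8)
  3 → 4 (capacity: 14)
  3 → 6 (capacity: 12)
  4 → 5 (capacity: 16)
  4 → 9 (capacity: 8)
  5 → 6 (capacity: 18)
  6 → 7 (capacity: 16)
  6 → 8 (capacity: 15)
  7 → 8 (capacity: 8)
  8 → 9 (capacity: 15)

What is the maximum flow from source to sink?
Maximum flow = 7

Max flow: 7

Flow assignment:
  0 → 1: 7/7
  1 → 2: 7/20
  2 → 3: 7/8
  3 → 4: 7/14
  4 → 9: 7/8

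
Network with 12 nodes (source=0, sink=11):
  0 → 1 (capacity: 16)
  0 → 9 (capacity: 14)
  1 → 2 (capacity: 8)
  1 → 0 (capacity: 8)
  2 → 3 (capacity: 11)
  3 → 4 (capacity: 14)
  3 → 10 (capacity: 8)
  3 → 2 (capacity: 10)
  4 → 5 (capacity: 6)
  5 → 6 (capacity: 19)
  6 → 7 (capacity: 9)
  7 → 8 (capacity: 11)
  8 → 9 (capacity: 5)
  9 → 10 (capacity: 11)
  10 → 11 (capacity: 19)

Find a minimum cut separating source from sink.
Min cut value = 19, edges: (10,11)

Min cut value: 19
Partition: S = [0, 1, 2, 3, 4, 5, 6, 7, 8, 9, 10], T = [11]
Cut edges: (10,11)

By max-flow min-cut theorem, max flow = min cut = 19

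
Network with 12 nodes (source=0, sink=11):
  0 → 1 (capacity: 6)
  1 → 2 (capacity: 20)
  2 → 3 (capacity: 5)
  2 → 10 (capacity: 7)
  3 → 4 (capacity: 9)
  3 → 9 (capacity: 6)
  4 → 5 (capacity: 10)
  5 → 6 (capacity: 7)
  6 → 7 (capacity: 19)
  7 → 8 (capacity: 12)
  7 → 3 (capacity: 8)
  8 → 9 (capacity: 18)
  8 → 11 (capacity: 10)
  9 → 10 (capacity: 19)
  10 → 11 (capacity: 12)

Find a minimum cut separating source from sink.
Min cut value = 6, edges: (0,1)

Min cut value: 6
Partition: S = [0], T = [1, 2, 3, 4, 5, 6, 7, 8, 9, 10, 11]
Cut edges: (0,1)

By max-flow min-cut theorem, max flow = min cut = 6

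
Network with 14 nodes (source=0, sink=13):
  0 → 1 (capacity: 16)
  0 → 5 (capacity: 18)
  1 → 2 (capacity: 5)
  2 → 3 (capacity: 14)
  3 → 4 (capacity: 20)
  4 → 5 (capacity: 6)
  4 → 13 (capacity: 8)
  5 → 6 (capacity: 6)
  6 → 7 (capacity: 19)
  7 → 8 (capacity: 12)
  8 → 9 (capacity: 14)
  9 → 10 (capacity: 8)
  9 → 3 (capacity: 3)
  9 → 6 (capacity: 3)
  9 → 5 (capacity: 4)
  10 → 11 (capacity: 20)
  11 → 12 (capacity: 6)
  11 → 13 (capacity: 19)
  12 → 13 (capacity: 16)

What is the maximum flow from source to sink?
Maximum flow = 11

Max flow: 11

Flow assignment:
  0 → 1: 5/16
  0 → 5: 6/18
  1 → 2: 5/5
  2 → 3: 5/14
  3 → 4: 5/20
  4 → 13: 5/8
  5 → 6: 6/6
  6 → 7: 6/19
  7 → 8: 6/12
  8 → 9: 6/14
  9 → 10: 6/8
  10 → 11: 6/20
  11 → 13: 6/19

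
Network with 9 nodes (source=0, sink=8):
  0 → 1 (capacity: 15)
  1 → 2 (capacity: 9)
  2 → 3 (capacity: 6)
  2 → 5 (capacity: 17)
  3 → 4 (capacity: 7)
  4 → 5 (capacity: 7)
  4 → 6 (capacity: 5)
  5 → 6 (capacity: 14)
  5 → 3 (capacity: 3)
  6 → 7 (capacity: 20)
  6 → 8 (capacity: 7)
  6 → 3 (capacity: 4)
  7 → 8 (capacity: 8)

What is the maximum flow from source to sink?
Maximum flow = 9

Max flow: 9

Flow assignment:
  0 → 1: 9/15
  1 → 2: 9/9
  2 → 5: 9/17
  5 → 6: 9/14
  6 → 7: 2/20
  6 → 8: 7/7
  7 → 8: 2/8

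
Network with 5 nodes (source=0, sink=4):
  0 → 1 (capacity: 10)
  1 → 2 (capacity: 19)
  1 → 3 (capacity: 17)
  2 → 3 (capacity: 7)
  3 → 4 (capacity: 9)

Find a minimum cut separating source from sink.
Min cut value = 9, edges: (3,4)

Min cut value: 9
Partition: S = [0, 1, 2, 3], T = [4]
Cut edges: (3,4)

By max-flow min-cut theorem, max flow = min cut = 9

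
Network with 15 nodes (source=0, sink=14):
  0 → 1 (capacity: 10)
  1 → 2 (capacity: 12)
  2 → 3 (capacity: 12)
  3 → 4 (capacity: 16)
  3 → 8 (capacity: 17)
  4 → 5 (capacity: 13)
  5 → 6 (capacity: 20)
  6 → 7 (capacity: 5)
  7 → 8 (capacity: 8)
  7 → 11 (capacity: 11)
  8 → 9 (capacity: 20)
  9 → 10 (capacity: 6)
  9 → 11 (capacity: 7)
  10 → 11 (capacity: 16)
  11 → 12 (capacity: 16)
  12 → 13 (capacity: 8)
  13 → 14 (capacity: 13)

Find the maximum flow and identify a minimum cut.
Max flow = 8, Min cut edges: (12,13)

Maximum flow: 8
Minimum cut: (12,13)
Partition: S = [0, 1, 2, 3, 4, 5, 6, 7, 8, 9, 10, 11, 12], T = [13, 14]

Max-flow min-cut theorem verified: both equal 8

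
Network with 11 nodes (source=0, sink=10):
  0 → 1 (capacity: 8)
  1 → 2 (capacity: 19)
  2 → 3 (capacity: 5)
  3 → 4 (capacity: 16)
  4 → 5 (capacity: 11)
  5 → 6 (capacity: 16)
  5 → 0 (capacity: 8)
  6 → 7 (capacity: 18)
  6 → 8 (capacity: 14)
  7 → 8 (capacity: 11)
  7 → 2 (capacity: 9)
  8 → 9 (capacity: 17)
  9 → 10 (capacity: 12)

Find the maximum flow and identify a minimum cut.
Max flow = 5, Min cut edges: (2,3)

Maximum flow: 5
Minimum cut: (2,3)
Partition: S = [0, 1, 2], T = [3, 4, 5, 6, 7, 8, 9, 10]

Max-flow min-cut theorem verified: both equal 5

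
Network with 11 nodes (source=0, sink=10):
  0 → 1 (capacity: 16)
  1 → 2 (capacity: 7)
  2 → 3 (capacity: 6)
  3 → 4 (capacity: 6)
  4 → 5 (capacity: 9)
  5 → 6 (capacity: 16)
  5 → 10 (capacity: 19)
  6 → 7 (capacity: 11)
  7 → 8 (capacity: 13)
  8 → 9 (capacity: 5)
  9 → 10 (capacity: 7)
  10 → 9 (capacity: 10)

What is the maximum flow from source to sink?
Maximum flow = 6

Max flow: 6

Flow assignment:
  0 → 1: 6/16
  1 → 2: 6/7
  2 → 3: 6/6
  3 → 4: 6/6
  4 → 5: 6/9
  5 → 10: 6/19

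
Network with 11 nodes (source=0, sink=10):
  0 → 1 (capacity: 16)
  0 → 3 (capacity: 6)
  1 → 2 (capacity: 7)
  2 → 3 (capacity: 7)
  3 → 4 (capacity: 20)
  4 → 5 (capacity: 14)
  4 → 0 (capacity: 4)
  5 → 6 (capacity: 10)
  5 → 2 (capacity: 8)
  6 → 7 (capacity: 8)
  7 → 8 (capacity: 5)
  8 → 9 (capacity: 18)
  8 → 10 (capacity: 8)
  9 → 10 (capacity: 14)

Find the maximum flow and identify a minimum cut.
Max flow = 5, Min cut edges: (7,8)

Maximum flow: 5
Minimum cut: (7,8)
Partition: S = [0, 1, 2, 3, 4, 5, 6, 7], T = [8, 9, 10]

Max-flow min-cut theorem verified: both equal 5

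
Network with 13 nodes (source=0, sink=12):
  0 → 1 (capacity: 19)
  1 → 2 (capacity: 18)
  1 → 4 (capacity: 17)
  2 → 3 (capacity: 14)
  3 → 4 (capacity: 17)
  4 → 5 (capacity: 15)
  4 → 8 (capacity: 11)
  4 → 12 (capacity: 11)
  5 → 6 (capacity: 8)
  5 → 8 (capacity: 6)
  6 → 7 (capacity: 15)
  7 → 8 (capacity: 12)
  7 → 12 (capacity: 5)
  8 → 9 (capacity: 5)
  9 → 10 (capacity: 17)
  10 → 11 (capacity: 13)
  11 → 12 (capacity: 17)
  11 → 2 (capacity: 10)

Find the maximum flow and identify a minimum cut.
Max flow = 19, Min cut edges: (0,1)

Maximum flow: 19
Minimum cut: (0,1)
Partition: S = [0], T = [1, 2, 3, 4, 5, 6, 7, 8, 9, 10, 11, 12]

Max-flow min-cut theorem verified: both equal 19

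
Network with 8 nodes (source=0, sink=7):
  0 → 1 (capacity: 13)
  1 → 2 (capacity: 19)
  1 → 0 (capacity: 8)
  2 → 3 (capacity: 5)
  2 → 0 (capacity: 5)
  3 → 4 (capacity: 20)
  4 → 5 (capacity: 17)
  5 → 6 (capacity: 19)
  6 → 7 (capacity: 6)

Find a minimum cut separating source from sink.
Min cut value = 5, edges: (2,3)

Min cut value: 5
Partition: S = [0, 1, 2], T = [3, 4, 5, 6, 7]
Cut edges: (2,3)

By max-flow min-cut theorem, max flow = min cut = 5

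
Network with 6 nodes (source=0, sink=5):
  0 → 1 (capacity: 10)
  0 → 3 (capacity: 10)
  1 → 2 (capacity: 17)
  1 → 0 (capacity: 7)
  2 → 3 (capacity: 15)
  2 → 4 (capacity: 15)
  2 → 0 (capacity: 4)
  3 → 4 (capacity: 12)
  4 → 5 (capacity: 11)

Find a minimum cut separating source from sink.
Min cut value = 11, edges: (4,5)

Min cut value: 11
Partition: S = [0, 1, 2, 3, 4], T = [5]
Cut edges: (4,5)

By max-flow min-cut theorem, max flow = min cut = 11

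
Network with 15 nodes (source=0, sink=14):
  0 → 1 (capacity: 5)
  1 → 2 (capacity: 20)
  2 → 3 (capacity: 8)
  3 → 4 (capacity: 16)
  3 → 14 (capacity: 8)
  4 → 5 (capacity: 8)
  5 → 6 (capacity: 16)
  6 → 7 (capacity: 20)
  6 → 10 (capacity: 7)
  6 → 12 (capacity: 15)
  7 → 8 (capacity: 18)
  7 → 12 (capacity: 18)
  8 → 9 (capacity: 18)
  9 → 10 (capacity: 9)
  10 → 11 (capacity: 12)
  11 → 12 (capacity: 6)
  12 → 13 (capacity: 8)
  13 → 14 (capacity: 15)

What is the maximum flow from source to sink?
Maximum flow = 5

Max flow: 5

Flow assignment:
  0 → 1: 5/5
  1 → 2: 5/20
  2 → 3: 5/8
  3 → 14: 5/8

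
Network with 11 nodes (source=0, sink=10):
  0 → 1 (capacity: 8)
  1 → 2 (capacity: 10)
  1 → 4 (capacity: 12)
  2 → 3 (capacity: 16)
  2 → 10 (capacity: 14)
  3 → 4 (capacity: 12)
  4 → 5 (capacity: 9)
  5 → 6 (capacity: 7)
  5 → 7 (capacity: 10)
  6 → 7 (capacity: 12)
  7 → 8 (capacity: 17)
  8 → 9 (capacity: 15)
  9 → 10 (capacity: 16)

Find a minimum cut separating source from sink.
Min cut value = 8, edges: (0,1)

Min cut value: 8
Partition: S = [0], T = [1, 2, 3, 4, 5, 6, 7, 8, 9, 10]
Cut edges: (0,1)

By max-flow min-cut theorem, max flow = min cut = 8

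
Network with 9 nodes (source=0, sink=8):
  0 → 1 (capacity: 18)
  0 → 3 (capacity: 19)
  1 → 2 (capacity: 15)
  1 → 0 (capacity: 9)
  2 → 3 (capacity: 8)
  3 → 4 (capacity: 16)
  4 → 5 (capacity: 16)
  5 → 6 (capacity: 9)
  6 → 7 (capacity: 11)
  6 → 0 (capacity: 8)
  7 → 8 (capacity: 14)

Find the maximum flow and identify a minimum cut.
Max flow = 9, Min cut edges: (5,6)

Maximum flow: 9
Minimum cut: (5,6)
Partition: S = [0, 1, 2, 3, 4, 5], T = [6, 7, 8]

Max-flow min-cut theorem verified: both equal 9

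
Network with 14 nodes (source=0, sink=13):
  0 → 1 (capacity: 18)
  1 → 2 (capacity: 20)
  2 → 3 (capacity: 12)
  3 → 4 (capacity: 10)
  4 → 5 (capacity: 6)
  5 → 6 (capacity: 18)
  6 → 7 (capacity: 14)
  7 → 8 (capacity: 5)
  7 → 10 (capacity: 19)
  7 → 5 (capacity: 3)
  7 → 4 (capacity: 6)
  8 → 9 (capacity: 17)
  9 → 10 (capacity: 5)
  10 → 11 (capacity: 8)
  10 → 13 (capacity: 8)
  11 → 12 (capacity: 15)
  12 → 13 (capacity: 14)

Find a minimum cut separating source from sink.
Min cut value = 6, edges: (4,5)

Min cut value: 6
Partition: S = [0, 1, 2, 3, 4], T = [5, 6, 7, 8, 9, 10, 11, 12, 13]
Cut edges: (4,5)

By max-flow min-cut theorem, max flow = min cut = 6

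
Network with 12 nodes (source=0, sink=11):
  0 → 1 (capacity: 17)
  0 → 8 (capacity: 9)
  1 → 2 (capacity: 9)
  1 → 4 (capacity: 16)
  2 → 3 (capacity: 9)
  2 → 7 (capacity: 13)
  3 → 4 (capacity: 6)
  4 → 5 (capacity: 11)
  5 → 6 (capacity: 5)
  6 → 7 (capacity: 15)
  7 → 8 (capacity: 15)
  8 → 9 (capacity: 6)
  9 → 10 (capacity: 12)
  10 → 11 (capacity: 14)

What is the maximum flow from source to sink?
Maximum flow = 6

Max flow: 6

Flow assignment:
  0 → 1: 6/17
  1 → 2: 1/9
  1 → 4: 5/16
  2 → 7: 1/13
  4 → 5: 5/11
  5 → 6: 5/5
  6 → 7: 5/15
  7 → 8: 6/15
  8 → 9: 6/6
  9 → 10: 6/12
  10 → 11: 6/14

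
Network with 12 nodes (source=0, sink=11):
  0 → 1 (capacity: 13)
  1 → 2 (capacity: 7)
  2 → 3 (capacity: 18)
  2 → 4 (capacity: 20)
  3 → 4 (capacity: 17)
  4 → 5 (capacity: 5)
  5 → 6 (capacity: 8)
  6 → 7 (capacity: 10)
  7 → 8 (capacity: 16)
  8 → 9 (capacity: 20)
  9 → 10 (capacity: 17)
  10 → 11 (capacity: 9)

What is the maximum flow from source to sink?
Maximum flow = 5

Max flow: 5

Flow assignment:
  0 → 1: 5/13
  1 → 2: 5/7
  2 → 4: 5/20
  4 → 5: 5/5
  5 → 6: 5/8
  6 → 7: 5/10
  7 → 8: 5/16
  8 → 9: 5/20
  9 → 10: 5/17
  10 → 11: 5/9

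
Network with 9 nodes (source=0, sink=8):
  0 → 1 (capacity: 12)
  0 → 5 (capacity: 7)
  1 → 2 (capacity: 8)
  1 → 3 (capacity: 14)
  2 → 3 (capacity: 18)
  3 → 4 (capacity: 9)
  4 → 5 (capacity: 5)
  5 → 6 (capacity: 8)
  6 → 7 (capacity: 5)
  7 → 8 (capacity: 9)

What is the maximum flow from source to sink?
Maximum flow = 5

Max flow: 5

Flow assignment:
  0 → 1: 5/12
  1 → 3: 5/14
  3 → 4: 5/9
  4 → 5: 5/5
  5 → 6: 5/8
  6 → 7: 5/5
  7 → 8: 5/9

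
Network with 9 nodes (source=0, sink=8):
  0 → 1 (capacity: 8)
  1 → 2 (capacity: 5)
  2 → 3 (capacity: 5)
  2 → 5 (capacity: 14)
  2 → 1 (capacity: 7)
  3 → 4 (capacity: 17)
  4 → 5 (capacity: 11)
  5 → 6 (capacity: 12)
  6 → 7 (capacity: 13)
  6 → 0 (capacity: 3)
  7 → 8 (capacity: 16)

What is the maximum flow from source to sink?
Maximum flow = 5

Max flow: 5

Flow assignment:
  0 → 1: 5/8
  1 → 2: 5/5
  2 → 5: 5/14
  5 → 6: 5/12
  6 → 7: 5/13
  7 → 8: 5/16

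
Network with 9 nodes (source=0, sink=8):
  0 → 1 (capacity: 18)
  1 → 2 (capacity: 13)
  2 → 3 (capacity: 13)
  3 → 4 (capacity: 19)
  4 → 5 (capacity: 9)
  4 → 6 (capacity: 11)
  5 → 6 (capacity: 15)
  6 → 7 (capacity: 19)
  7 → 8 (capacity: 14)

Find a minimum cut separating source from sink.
Min cut value = 13, edges: (2,3)

Min cut value: 13
Partition: S = [0, 1, 2], T = [3, 4, 5, 6, 7, 8]
Cut edges: (2,3)

By max-flow min-cut theorem, max flow = min cut = 13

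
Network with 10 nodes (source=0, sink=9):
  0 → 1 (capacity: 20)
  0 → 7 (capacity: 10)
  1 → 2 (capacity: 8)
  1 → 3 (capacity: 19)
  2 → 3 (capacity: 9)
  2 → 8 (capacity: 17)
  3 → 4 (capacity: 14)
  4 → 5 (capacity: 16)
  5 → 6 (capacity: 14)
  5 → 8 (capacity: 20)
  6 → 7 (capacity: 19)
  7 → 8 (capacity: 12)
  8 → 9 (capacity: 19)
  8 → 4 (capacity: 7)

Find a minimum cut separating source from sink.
Min cut value = 19, edges: (8,9)

Min cut value: 19
Partition: S = [0, 1, 2, 3, 4, 5, 6, 7, 8], T = [9]
Cut edges: (8,9)

By max-flow min-cut theorem, max flow = min cut = 19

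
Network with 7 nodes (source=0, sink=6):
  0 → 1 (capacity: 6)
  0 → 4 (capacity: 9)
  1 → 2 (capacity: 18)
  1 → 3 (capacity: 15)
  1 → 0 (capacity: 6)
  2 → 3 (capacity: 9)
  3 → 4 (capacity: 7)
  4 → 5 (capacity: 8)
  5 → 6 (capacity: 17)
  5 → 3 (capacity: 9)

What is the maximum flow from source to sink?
Maximum flow = 8

Max flow: 8

Flow assignment:
  0 → 1: 6/6
  0 → 4: 2/9
  1 → 3: 6/15
  3 → 4: 6/7
  4 → 5: 8/8
  5 → 6: 8/17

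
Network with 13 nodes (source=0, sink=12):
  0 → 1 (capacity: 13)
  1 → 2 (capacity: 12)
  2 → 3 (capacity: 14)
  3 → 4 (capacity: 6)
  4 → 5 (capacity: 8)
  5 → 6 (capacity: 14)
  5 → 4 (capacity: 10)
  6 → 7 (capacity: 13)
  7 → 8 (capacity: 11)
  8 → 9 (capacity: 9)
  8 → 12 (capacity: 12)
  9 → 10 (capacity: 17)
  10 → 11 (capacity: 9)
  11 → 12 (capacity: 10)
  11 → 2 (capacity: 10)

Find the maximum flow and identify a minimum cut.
Max flow = 6, Min cut edges: (3,4)

Maximum flow: 6
Minimum cut: (3,4)
Partition: S = [0, 1, 2, 3], T = [4, 5, 6, 7, 8, 9, 10, 11, 12]

Max-flow min-cut theorem verified: both equal 6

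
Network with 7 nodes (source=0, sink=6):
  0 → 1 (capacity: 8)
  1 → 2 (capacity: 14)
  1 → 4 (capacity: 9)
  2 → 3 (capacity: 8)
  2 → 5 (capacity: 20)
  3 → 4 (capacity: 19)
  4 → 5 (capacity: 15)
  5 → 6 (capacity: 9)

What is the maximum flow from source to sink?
Maximum flow = 8

Max flow: 8

Flow assignment:
  0 → 1: 8/8
  1 → 2: 8/14
  2 → 5: 8/20
  5 → 6: 8/9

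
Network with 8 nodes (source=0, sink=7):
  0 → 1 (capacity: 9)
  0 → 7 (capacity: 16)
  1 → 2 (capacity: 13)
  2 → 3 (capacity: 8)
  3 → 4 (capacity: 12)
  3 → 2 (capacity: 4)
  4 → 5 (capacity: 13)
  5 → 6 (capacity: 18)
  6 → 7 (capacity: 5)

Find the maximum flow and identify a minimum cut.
Max flow = 21, Min cut edges: (0,7), (6,7)

Maximum flow: 21
Minimum cut: (0,7), (6,7)
Partition: S = [0, 1, 2, 3, 4, 5, 6], T = [7]

Max-flow min-cut theorem verified: both equal 21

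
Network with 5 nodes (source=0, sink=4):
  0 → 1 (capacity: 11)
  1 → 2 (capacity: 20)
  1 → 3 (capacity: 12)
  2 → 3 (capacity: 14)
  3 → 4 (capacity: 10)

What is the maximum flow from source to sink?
Maximum flow = 10

Max flow: 10

Flow assignment:
  0 → 1: 10/11
  1 → 3: 10/12
  3 → 4: 10/10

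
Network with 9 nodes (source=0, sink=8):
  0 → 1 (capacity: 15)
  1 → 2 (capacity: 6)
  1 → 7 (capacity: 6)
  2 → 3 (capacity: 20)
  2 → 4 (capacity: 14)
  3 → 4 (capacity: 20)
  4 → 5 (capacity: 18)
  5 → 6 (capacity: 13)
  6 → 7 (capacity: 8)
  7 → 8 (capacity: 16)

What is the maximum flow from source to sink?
Maximum flow = 12

Max flow: 12

Flow assignment:
  0 → 1: 12/15
  1 → 2: 6/6
  1 → 7: 6/6
  2 → 4: 6/14
  4 → 5: 6/18
  5 → 6: 6/13
  6 → 7: 6/8
  7 → 8: 12/16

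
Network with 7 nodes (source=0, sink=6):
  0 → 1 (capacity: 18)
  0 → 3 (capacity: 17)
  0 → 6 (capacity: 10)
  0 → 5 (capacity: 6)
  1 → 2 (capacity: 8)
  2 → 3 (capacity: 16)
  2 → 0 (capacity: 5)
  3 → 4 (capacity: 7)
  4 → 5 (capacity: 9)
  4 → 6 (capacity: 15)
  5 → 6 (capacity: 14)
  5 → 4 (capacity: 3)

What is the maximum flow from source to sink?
Maximum flow = 23

Max flow: 23

Flow assignment:
  0 → 1: 5/18
  0 → 3: 7/17
  0 → 6: 10/10
  0 → 5: 6/6
  1 → 2: 5/8
  2 → 0: 5/5
  3 → 4: 7/7
  4 → 6: 7/15
  5 → 6: 6/14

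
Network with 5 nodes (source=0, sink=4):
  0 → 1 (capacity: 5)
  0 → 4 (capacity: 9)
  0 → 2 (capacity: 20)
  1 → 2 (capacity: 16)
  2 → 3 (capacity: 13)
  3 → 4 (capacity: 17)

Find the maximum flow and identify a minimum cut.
Max flow = 22, Min cut edges: (0,4), (2,3)

Maximum flow: 22
Minimum cut: (0,4), (2,3)
Partition: S = [0, 1, 2], T = [3, 4]

Max-flow min-cut theorem verified: both equal 22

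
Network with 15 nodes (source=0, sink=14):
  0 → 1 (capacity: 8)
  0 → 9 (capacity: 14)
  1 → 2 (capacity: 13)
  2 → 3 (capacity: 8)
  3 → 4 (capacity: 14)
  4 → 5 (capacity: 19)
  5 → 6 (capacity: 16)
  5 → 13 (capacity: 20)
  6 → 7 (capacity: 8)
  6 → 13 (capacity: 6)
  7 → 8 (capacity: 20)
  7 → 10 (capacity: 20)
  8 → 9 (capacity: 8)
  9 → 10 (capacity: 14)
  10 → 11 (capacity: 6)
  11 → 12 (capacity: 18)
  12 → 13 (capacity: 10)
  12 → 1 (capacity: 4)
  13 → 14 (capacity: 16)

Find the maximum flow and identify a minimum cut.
Max flow = 14, Min cut edges: (2,3), (10,11)

Maximum flow: 14
Minimum cut: (2,3), (10,11)
Partition: S = [0, 1, 2, 7, 8, 9, 10], T = [3, 4, 5, 6, 11, 12, 13, 14]

Max-flow min-cut theorem verified: both equal 14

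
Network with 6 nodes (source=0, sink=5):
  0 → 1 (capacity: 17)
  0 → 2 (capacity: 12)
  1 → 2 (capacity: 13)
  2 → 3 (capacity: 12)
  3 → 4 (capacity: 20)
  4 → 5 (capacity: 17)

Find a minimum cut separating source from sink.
Min cut value = 12, edges: (2,3)

Min cut value: 12
Partition: S = [0, 1, 2], T = [3, 4, 5]
Cut edges: (2,3)

By max-flow min-cut theorem, max flow = min cut = 12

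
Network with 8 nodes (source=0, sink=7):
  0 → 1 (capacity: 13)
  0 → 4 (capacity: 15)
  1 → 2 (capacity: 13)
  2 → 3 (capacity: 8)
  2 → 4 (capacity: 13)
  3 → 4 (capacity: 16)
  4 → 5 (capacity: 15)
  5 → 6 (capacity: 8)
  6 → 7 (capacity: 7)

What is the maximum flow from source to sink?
Maximum flow = 7

Max flow: 7

Flow assignment:
  0 → 1: 7/13
  1 → 2: 7/13
  2 → 4: 7/13
  4 → 5: 7/15
  5 → 6: 7/8
  6 → 7: 7/7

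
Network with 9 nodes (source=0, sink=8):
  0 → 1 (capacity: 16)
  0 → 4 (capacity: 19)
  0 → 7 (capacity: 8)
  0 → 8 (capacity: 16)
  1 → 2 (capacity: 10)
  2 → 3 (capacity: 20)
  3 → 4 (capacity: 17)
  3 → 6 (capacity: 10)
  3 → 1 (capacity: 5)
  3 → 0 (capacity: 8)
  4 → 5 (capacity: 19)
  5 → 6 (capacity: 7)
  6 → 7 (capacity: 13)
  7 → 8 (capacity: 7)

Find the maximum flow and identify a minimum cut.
Max flow = 23, Min cut edges: (0,8), (7,8)

Maximum flow: 23
Minimum cut: (0,8), (7,8)
Partition: S = [0, 1, 2, 3, 4, 5, 6, 7], T = [8]

Max-flow min-cut theorem verified: both equal 23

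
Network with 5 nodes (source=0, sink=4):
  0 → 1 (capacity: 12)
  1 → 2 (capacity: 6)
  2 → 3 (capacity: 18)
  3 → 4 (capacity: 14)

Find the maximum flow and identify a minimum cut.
Max flow = 6, Min cut edges: (1,2)

Maximum flow: 6
Minimum cut: (1,2)
Partition: S = [0, 1], T = [2, 3, 4]

Max-flow min-cut theorem verified: both equal 6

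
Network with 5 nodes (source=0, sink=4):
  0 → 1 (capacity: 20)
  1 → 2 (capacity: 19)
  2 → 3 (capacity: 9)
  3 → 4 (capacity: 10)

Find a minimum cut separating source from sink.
Min cut value = 9, edges: (2,3)

Min cut value: 9
Partition: S = [0, 1, 2], T = [3, 4]
Cut edges: (2,3)

By max-flow min-cut theorem, max flow = min cut = 9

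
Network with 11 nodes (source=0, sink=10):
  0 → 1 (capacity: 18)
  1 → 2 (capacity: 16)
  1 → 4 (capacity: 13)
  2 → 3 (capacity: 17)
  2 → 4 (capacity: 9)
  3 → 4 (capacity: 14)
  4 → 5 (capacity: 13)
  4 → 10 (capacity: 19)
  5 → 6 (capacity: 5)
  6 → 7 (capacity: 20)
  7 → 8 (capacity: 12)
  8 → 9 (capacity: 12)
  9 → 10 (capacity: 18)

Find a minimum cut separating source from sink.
Min cut value = 18, edges: (0,1)

Min cut value: 18
Partition: S = [0], T = [1, 2, 3, 4, 5, 6, 7, 8, 9, 10]
Cut edges: (0,1)

By max-flow min-cut theorem, max flow = min cut = 18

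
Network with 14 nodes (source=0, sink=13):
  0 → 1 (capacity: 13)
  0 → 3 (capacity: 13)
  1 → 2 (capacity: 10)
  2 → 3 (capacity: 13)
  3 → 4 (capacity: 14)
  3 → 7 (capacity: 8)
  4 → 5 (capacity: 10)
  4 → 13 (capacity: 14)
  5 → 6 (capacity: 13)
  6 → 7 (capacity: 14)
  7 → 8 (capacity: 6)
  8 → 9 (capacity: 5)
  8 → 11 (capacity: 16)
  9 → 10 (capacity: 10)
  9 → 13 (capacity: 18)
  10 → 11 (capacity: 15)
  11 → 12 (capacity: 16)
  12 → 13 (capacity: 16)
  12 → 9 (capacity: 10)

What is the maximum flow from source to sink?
Maximum flow = 20

Max flow: 20

Flow assignment:
  0 → 1: 10/13
  0 → 3: 10/13
  1 → 2: 10/10
  2 → 3: 10/13
  3 → 4: 14/14
  3 → 7: 6/8
  4 → 13: 14/14
  7 → 8: 6/6
  8 → 9: 5/5
  8 → 11: 1/16
  9 → 13: 5/18
  11 → 12: 1/16
  12 → 13: 1/16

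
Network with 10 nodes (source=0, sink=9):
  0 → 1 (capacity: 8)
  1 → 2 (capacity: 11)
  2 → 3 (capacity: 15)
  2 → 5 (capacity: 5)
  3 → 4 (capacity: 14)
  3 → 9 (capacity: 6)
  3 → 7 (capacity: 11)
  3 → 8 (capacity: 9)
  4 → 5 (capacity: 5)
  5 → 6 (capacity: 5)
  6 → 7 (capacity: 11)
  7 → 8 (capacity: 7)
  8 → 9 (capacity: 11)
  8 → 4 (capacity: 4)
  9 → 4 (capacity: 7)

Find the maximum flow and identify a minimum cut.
Max flow = 8, Min cut edges: (0,1)

Maximum flow: 8
Minimum cut: (0,1)
Partition: S = [0], T = [1, 2, 3, 4, 5, 6, 7, 8, 9]

Max-flow min-cut theorem verified: both equal 8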